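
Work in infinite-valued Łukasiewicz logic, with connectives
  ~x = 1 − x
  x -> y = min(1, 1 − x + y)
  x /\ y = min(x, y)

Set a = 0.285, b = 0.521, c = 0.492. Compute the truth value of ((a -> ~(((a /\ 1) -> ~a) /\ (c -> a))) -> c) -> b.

a /\ 1 = min(0.285, 1.000) = 0.285
~a = 1 − 0.285 = 0.715
(a /\ 1) -> ~a = min(1, 1 − 0.285 + 0.715) = min(1, 1.430) = 1.000
c -> a = min(1, 1 − 0.492 + 0.285) = min(1, 0.793) = 0.793
((a /\ 1) -> ~a) /\ (c -> a) = min(1.000, 0.793) = 0.793
~(((a /\ 1) -> ~a) /\ (c -> a)) = 1 − 0.793 = 0.207
a -> ~(((a /\ 1) -> ~a) /\ (c -> a)) = min(1, 1 − 0.285 + 0.207) = min(1, 0.922) = 0.922
(a -> ~(((a /\ 1) -> ~a) /\ (c -> a))) -> c = min(1, 1 − 0.922 + 0.492) = min(1, 0.570) = 0.570
((a -> ~(((a /\ 1) -> ~a) /\ (c -> a))) -> c) -> b = min(1, 1 − 0.570 + 0.521) = min(1, 0.951) = 0.951

0.951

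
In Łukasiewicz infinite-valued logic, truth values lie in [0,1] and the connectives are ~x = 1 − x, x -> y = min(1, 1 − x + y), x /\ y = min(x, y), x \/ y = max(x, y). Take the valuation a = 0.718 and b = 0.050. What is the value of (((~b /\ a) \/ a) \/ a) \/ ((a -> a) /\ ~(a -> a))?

~b = 1 − 0.050 = 0.950
~b /\ a = min(0.950, 0.718) = 0.718
(~b /\ a) \/ a = max(0.718, 0.718) = 0.718
((~b /\ a) \/ a) \/ a = max(0.718, 0.718) = 0.718
a -> a = min(1, 1 − 0.718 + 0.718) = min(1, 1.000) = 1.000
~(a -> a) = 1 − 1.000 = 0.000
(a -> a) /\ ~(a -> a) = min(1.000, 0.000) = 0.000
(((~b /\ a) \/ a) \/ a) \/ ((a -> a) /\ ~(a -> a)) = max(0.718, 0.000) = 0.718

0.718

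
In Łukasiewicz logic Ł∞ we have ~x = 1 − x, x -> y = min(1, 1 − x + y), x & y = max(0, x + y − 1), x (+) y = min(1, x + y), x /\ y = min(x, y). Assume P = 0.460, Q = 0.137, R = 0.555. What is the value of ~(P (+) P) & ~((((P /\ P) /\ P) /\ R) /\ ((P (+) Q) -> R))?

0.000

P (+) P = min(1, 0.460 + 0.460) = min(1, 0.920) = 0.920
~(P (+) P) = 1 − 0.920 = 0.080
P /\ P = min(0.460, 0.460) = 0.460
(P /\ P) /\ P = min(0.460, 0.460) = 0.460
((P /\ P) /\ P) /\ R = min(0.460, 0.555) = 0.460
P (+) Q = min(1, 0.460 + 0.137) = min(1, 0.597) = 0.597
(P (+) Q) -> R = min(1, 1 − 0.597 + 0.555) = min(1, 0.958) = 0.958
(((P /\ P) /\ P) /\ R) /\ ((P (+) Q) -> R) = min(0.460, 0.958) = 0.460
~((((P /\ P) /\ P) /\ R) /\ ((P (+) Q) -> R)) = 1 − 0.460 = 0.540
~(P (+) P) & ~((((P /\ P) /\ P) /\ R) /\ ((P (+) Q) -> R)) = max(0, 0.080 + 0.540 − 1) = max(0, -0.380) = 0.000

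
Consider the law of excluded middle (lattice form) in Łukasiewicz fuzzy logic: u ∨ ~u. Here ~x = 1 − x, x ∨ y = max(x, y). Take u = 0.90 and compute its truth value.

0.90

~u = 1 − 0.90 = 0.10
u ∨ ~u = max(0.90, 0.10) = 0.90
(The value 0.90 < 1 shows this instance is not satisfied; not a Ł∞-tautology — its value is max(a, 1−a).)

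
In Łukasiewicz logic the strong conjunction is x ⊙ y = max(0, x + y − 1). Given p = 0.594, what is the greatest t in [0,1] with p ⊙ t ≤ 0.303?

The residuum of the Łukasiewicz t-norm gives the supremum: min(1, 1 − 0.594 + 0.303).
1 − 0.594 + 0.303 = 0.709, so t = min(1, 0.709) = 0.709.
Check: 0.594 ⊙ 0.709 = max(0, 0.303) = 0.303 ≤ 0.303.

0.709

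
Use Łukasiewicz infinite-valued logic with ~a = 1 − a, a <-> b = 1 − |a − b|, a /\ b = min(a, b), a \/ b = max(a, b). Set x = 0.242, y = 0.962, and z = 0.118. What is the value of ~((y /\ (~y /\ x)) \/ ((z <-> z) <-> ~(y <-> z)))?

~y = 1 − 0.962 = 0.038
~y /\ x = min(0.038, 0.242) = 0.038
y /\ (~y /\ x) = min(0.962, 0.038) = 0.038
z <-> z = 1 − |0.118 − 0.118| = 1 − 0.000 = 1.000
y <-> z = 1 − |0.962 − 0.118| = 1 − 0.844 = 0.156
~(y <-> z) = 1 − 0.156 = 0.844
(z <-> z) <-> ~(y <-> z) = 1 − |1.000 − 0.844| = 1 − 0.156 = 0.844
(y /\ (~y /\ x)) \/ ((z <-> z) <-> ~(y <-> z)) = max(0.038, 0.844) = 0.844
~((y /\ (~y /\ x)) \/ ((z <-> z) <-> ~(y <-> z))) = 1 − 0.844 = 0.156

0.156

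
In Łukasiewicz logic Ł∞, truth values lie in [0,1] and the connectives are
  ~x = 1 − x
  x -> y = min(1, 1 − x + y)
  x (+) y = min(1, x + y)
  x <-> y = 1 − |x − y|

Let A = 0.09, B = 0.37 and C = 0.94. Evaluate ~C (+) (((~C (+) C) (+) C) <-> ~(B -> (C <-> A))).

~C = 1 − 0.94 = 0.06
~C (+) C = min(1, 0.06 + 0.94) = min(1, 1.00) = 1.00
(~C (+) C) (+) C = min(1, 1.00 + 0.94) = min(1, 1.94) = 1.00
C <-> A = 1 − |0.94 − 0.09| = 1 − 0.85 = 0.15
B -> (C <-> A) = min(1, 1 − 0.37 + 0.15) = min(1, 0.78) = 0.78
~(B -> (C <-> A)) = 1 − 0.78 = 0.22
((~C (+) C) (+) C) <-> ~(B -> (C <-> A)) = 1 − |1.00 − 0.22| = 1 − 0.78 = 0.22
~C (+) (((~C (+) C) (+) C) <-> ~(B -> (C <-> A))) = min(1, 0.06 + 0.22) = min(1, 0.28) = 0.28

0.28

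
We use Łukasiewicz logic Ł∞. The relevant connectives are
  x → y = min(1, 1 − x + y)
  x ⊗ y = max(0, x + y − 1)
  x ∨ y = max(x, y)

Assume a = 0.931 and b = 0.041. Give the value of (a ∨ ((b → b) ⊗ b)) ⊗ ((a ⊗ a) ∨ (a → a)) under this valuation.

b → b = min(1, 1 − 0.041 + 0.041) = min(1, 1.000) = 1.000
(b → b) ⊗ b = max(0, 1.000 + 0.041 − 1) = max(0, 0.041) = 0.041
a ∨ ((b → b) ⊗ b) = max(0.931, 0.041) = 0.931
a ⊗ a = max(0, 0.931 + 0.931 − 1) = max(0, 0.862) = 0.862
a → a = min(1, 1 − 0.931 + 0.931) = min(1, 1.000) = 1.000
(a ⊗ a) ∨ (a → a) = max(0.862, 1.000) = 1.000
(a ∨ ((b → b) ⊗ b)) ⊗ ((a ⊗ a) ∨ (a → a)) = max(0, 0.931 + 1.000 − 1) = max(0, 0.931) = 0.931

0.931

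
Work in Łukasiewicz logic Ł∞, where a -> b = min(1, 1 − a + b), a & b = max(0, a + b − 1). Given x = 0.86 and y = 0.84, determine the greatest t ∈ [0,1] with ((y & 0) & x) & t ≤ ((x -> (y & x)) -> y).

y & 0 = max(0, 0.84 + 0.00 − 1) = max(0, -0.16) = 0.00
(y & 0) & x = max(0, 0.00 + 0.86 − 1) = max(0, -0.14) = 0.00
So the left factor is (y & 0) & x = 0.00.
y & x = max(0, 0.84 + 0.86 − 1) = max(0, 0.70) = 0.70
x -> (y & x) = min(1, 1 − 0.86 + 0.70) = min(1, 0.84) = 0.84
(x -> (y & x)) -> y = min(1, 1 − 0.84 + 0.84) = min(1, 1.00) = 1.00
So the right-hand bound is (x -> (y & x)) -> y = 1.00.
The residuum of the Łukasiewicz t-norm gives the supremum: min(1, 1 − 0.00 + 1.00).
1 − 0.00 + 1.00 = 2.00, so t = min(1, 2.00) = 1.00.
Check: 0.00 & 1.00 = max(0, 0.00) = 0.00 ≤ 1.00.

1.00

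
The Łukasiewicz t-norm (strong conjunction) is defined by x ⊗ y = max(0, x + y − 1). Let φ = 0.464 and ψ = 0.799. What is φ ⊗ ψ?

0.263

φ ⊗ ψ = max(0, 0.464 + 0.799 − 1) = max(0, 0.263) = 0.263
For comparison, the Gödel (minimum) t-norm min(x, y) would give 0.464.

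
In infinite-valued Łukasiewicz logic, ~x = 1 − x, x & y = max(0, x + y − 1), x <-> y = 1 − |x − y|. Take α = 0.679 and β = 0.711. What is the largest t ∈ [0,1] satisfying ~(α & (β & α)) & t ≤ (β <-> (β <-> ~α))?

0.968

β & α = max(0, 0.711 + 0.679 − 1) = max(0, 0.390) = 0.390
α & (β & α) = max(0, 0.679 + 0.390 − 1) = max(0, 0.069) = 0.069
~(α & (β & α)) = 1 − 0.069 = 0.931
So the left factor is ~(α & (β & α)) = 0.931.
~α = 1 − 0.679 = 0.321
β <-> ~α = 1 − |0.711 − 0.321| = 1 − 0.390 = 0.610
β <-> (β <-> ~α) = 1 − |0.711 − 0.610| = 1 − 0.101 = 0.899
So the right-hand bound is β <-> (β <-> ~α) = 0.899.
The residuum of the Łukasiewicz t-norm gives the supremum: min(1, 1 − 0.931 + 0.899).
1 − 0.931 + 0.899 = 0.968, so t = min(1, 0.968) = 0.968.
Check: 0.931 & 0.968 = max(0, 0.899) = 0.899 ≤ 0.899.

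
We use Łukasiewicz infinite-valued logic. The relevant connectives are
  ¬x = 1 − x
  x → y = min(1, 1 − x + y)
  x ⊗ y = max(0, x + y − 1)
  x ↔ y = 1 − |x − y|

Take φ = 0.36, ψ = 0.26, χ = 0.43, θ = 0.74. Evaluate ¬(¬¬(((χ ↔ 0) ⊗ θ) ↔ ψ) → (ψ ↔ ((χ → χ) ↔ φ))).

χ ↔ 0 = 1 − |0.43 − 0.00| = 1 − 0.43 = 0.57
(χ ↔ 0) ⊗ θ = max(0, 0.57 + 0.74 − 1) = max(0, 0.31) = 0.31
((χ ↔ 0) ⊗ θ) ↔ ψ = 1 − |0.31 − 0.26| = 1 − 0.05 = 0.95
¬(((χ ↔ 0) ⊗ θ) ↔ ψ) = 1 − 0.95 = 0.05
¬¬(((χ ↔ 0) ⊗ θ) ↔ ψ) = 1 − 0.05 = 0.95
χ → χ = min(1, 1 − 0.43 + 0.43) = min(1, 1.00) = 1.00
(χ → χ) ↔ φ = 1 − |1.00 − 0.36| = 1 − 0.64 = 0.36
ψ ↔ ((χ → χ) ↔ φ) = 1 − |0.26 − 0.36| = 1 − 0.10 = 0.90
¬¬(((χ ↔ 0) ⊗ θ) ↔ ψ) → (ψ ↔ ((χ → χ) ↔ φ)) = min(1, 1 − 0.95 + 0.90) = min(1, 0.95) = 0.95
¬(¬¬(((χ ↔ 0) ⊗ θ) ↔ ψ) → (ψ ↔ ((χ → χ) ↔ φ))) = 1 − 0.95 = 0.05

0.05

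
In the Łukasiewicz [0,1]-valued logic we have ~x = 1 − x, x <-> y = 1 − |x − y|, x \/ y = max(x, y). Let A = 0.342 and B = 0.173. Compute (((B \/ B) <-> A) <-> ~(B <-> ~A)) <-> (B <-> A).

0.823

B \/ B = max(0.173, 0.173) = 0.173
(B \/ B) <-> A = 1 − |0.173 − 0.342| = 1 − 0.169 = 0.831
~A = 1 − 0.342 = 0.658
B <-> ~A = 1 − |0.173 − 0.658| = 1 − 0.485 = 0.515
~(B <-> ~A) = 1 − 0.515 = 0.485
((B \/ B) <-> A) <-> ~(B <-> ~A) = 1 − |0.831 − 0.485| = 1 − 0.346 = 0.654
B <-> A = 1 − |0.173 − 0.342| = 1 − 0.169 = 0.831
(((B \/ B) <-> A) <-> ~(B <-> ~A)) <-> (B <-> A) = 1 − |0.654 − 0.831| = 1 − 0.177 = 0.823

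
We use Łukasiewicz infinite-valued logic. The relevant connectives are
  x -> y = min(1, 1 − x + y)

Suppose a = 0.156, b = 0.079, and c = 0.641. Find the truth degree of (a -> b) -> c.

0.718

a -> b = min(1, 1 − 0.156 + 0.079) = min(1, 0.923) = 0.923
(a -> b) -> c = min(1, 1 − 0.923 + 0.641) = min(1, 0.718) = 0.718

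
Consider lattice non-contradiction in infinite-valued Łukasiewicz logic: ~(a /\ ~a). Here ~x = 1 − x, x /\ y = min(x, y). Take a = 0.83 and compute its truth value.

~a = 1 − 0.83 = 0.17
a /\ ~a = min(0.83, 0.17) = 0.17
~(a /\ ~a) = 1 − 0.17 = 0.83
(The value 0.83 < 1 shows this instance is not satisfied; not a Ł∞-tautology — its value is 1 − min(a, 1−a).)

0.83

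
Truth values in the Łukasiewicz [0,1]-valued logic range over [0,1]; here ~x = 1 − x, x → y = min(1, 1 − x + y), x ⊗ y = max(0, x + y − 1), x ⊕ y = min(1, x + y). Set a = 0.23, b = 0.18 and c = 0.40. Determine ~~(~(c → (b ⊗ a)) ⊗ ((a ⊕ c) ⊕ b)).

b ⊗ a = max(0, 0.18 + 0.23 − 1) = max(0, -0.59) = 0.00
c → (b ⊗ a) = min(1, 1 − 0.40 + 0.00) = min(1, 0.60) = 0.60
~(c → (b ⊗ a)) = 1 − 0.60 = 0.40
a ⊕ c = min(1, 0.23 + 0.40) = min(1, 0.63) = 0.63
(a ⊕ c) ⊕ b = min(1, 0.63 + 0.18) = min(1, 0.81) = 0.81
~(c → (b ⊗ a)) ⊗ ((a ⊕ c) ⊕ b) = max(0, 0.40 + 0.81 − 1) = max(0, 0.21) = 0.21
~(~(c → (b ⊗ a)) ⊗ ((a ⊕ c) ⊕ b)) = 1 − 0.21 = 0.79
~~(~(c → (b ⊗ a)) ⊗ ((a ⊕ c) ⊕ b)) = 1 − 0.79 = 0.21

0.21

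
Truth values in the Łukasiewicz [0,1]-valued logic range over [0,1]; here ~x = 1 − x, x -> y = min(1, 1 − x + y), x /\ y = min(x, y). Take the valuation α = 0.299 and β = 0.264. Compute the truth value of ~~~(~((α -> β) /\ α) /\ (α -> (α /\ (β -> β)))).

0.299

α -> β = min(1, 1 − 0.299 + 0.264) = min(1, 0.965) = 0.965
(α -> β) /\ α = min(0.965, 0.299) = 0.299
~((α -> β) /\ α) = 1 − 0.299 = 0.701
β -> β = min(1, 1 − 0.264 + 0.264) = min(1, 1.000) = 1.000
α /\ (β -> β) = min(0.299, 1.000) = 0.299
α -> (α /\ (β -> β)) = min(1, 1 − 0.299 + 0.299) = min(1, 1.000) = 1.000
~((α -> β) /\ α) /\ (α -> (α /\ (β -> β))) = min(0.701, 1.000) = 0.701
~(~((α -> β) /\ α) /\ (α -> (α /\ (β -> β)))) = 1 − 0.701 = 0.299
~~(~((α -> β) /\ α) /\ (α -> (α /\ (β -> β)))) = 1 − 0.299 = 0.701
~~~(~((α -> β) /\ α) /\ (α -> (α /\ (β -> β)))) = 1 − 0.701 = 0.299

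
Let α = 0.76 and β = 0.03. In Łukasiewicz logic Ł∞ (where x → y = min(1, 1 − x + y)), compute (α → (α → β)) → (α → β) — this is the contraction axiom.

0.76

α → β = min(1, 1 − 0.76 + 0.03) = min(1, 0.27) = 0.27
α → (α → β) = min(1, 1 − 0.76 + 0.27) = min(1, 0.51) = 0.51
(α → (α → β)) → (α → β) = min(1, 1 − 0.51 + 0.27) = min(1, 0.76) = 0.76
(The value 0.76 < 1 shows this instance is not satisfied; fails in Ł∞ (the t-norm is not idempotent).)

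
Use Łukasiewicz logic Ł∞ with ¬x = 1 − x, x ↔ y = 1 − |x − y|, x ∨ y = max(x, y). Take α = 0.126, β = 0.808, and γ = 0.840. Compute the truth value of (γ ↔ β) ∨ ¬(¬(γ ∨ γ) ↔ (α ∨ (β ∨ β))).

γ ↔ β = 1 − |0.840 − 0.808| = 1 − 0.032 = 0.968
γ ∨ γ = max(0.840, 0.840) = 0.840
¬(γ ∨ γ) = 1 − 0.840 = 0.160
β ∨ β = max(0.808, 0.808) = 0.808
α ∨ (β ∨ β) = max(0.126, 0.808) = 0.808
¬(γ ∨ γ) ↔ (α ∨ (β ∨ β)) = 1 − |0.160 − 0.808| = 1 − 0.648 = 0.352
¬(¬(γ ∨ γ) ↔ (α ∨ (β ∨ β))) = 1 − 0.352 = 0.648
(γ ↔ β) ∨ ¬(¬(γ ∨ γ) ↔ (α ∨ (β ∨ β))) = max(0.968, 0.648) = 0.968

0.968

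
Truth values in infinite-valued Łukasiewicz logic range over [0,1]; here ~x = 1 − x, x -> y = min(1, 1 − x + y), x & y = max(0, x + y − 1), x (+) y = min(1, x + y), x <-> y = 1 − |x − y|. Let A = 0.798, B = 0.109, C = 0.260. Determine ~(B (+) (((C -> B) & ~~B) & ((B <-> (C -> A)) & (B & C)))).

C -> B = min(1, 1 − 0.260 + 0.109) = min(1, 0.849) = 0.849
~B = 1 − 0.109 = 0.891
~~B = 1 − 0.891 = 0.109
(C -> B) & ~~B = max(0, 0.849 + 0.109 − 1) = max(0, -0.042) = 0.000
C -> A = min(1, 1 − 0.260 + 0.798) = min(1, 1.538) = 1.000
B <-> (C -> A) = 1 − |0.109 − 1.000| = 1 − 0.891 = 0.109
B & C = max(0, 0.109 + 0.260 − 1) = max(0, -0.631) = 0.000
(B <-> (C -> A)) & (B & C) = max(0, 0.109 + 0.000 − 1) = max(0, -0.891) = 0.000
((C -> B) & ~~B) & ((B <-> (C -> A)) & (B & C)) = max(0, 0.000 + 0.000 − 1) = max(0, -1.000) = 0.000
B (+) (((C -> B) & ~~B) & ((B <-> (C -> A)) & (B & C))) = min(1, 0.109 + 0.000) = min(1, 0.109) = 0.109
~(B (+) (((C -> B) & ~~B) & ((B <-> (C -> A)) & (B & C)))) = 1 − 0.109 = 0.891

0.891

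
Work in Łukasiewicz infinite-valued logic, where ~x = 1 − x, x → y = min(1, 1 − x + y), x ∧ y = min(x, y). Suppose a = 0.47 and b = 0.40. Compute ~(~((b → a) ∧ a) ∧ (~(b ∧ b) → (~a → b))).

0.47

b → a = min(1, 1 − 0.40 + 0.47) = min(1, 1.07) = 1.00
(b → a) ∧ a = min(1.00, 0.47) = 0.47
~((b → a) ∧ a) = 1 − 0.47 = 0.53
b ∧ b = min(0.40, 0.40) = 0.40
~(b ∧ b) = 1 − 0.40 = 0.60
~a = 1 − 0.47 = 0.53
~a → b = min(1, 1 − 0.53 + 0.40) = min(1, 0.87) = 0.87
~(b ∧ b) → (~a → b) = min(1, 1 − 0.60 + 0.87) = min(1, 1.27) = 1.00
~((b → a) ∧ a) ∧ (~(b ∧ b) → (~a → b)) = min(0.53, 1.00) = 0.53
~(~((b → a) ∧ a) ∧ (~(b ∧ b) → (~a → b))) = 1 − 0.53 = 0.47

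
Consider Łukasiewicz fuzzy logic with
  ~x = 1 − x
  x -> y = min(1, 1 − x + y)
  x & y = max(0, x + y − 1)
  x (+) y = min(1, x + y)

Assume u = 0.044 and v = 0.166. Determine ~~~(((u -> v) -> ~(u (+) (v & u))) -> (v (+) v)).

u -> v = min(1, 1 − 0.044 + 0.166) = min(1, 1.122) = 1.000
v & u = max(0, 0.166 + 0.044 − 1) = max(0, -0.790) = 0.000
u (+) (v & u) = min(1, 0.044 + 0.000) = min(1, 0.044) = 0.044
~(u (+) (v & u)) = 1 − 0.044 = 0.956
(u -> v) -> ~(u (+) (v & u)) = min(1, 1 − 1.000 + 0.956) = min(1, 0.956) = 0.956
v (+) v = min(1, 0.166 + 0.166) = min(1, 0.332) = 0.332
((u -> v) -> ~(u (+) (v & u))) -> (v (+) v) = min(1, 1 − 0.956 + 0.332) = min(1, 0.376) = 0.376
~(((u -> v) -> ~(u (+) (v & u))) -> (v (+) v)) = 1 − 0.376 = 0.624
~~(((u -> v) -> ~(u (+) (v & u))) -> (v (+) v)) = 1 − 0.624 = 0.376
~~~(((u -> v) -> ~(u (+) (v & u))) -> (v (+) v)) = 1 − 0.376 = 0.624

0.624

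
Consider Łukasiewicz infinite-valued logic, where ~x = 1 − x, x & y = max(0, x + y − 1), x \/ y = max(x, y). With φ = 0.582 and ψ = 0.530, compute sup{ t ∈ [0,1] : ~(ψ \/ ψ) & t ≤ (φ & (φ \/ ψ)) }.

ψ \/ ψ = max(0.530, 0.530) = 0.530
~(ψ \/ ψ) = 1 − 0.530 = 0.470
So the left factor is ~(ψ \/ ψ) = 0.470.
φ \/ ψ = max(0.582, 0.530) = 0.582
φ & (φ \/ ψ) = max(0, 0.582 + 0.582 − 1) = max(0, 0.164) = 0.164
So the right-hand bound is φ & (φ \/ ψ) = 0.164.
The residuum of the Łukasiewicz t-norm gives the supremum: min(1, 1 − 0.470 + 0.164).
1 − 0.470 + 0.164 = 0.694, so t = min(1, 0.694) = 0.694.
Check: 0.470 & 0.694 = max(0, 0.164) = 0.164 ≤ 0.164.

0.694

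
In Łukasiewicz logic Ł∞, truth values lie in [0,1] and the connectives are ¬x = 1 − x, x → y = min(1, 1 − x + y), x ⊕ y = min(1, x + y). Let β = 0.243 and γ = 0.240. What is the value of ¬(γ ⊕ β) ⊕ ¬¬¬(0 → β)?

0.517

γ ⊕ β = min(1, 0.240 + 0.243) = min(1, 0.483) = 0.483
¬(γ ⊕ β) = 1 − 0.483 = 0.517
0 → β = min(1, 1 − 0.000 + 0.243) = min(1, 1.243) = 1.000
¬(0 → β) = 1 − 1.000 = 0.000
¬¬(0 → β) = 1 − 0.000 = 1.000
¬¬¬(0 → β) = 1 − 1.000 = 0.000
¬(γ ⊕ β) ⊕ ¬¬¬(0 → β) = min(1, 0.517 + 0.000) = min(1, 0.517) = 0.517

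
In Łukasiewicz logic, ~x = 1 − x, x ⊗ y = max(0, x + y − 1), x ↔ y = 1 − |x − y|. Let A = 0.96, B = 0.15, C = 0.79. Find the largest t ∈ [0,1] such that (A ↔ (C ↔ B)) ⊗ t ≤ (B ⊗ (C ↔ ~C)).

C ↔ B = 1 − |0.79 − 0.15| = 1 − 0.64 = 0.36
A ↔ (C ↔ B) = 1 − |0.96 − 0.36| = 1 − 0.60 = 0.40
So the left factor is A ↔ (C ↔ B) = 0.40.
~C = 1 − 0.79 = 0.21
C ↔ ~C = 1 − |0.79 − 0.21| = 1 − 0.58 = 0.42
B ⊗ (C ↔ ~C) = max(0, 0.15 + 0.42 − 1) = max(0, -0.43) = 0.00
So the right-hand bound is B ⊗ (C ↔ ~C) = 0.00.
The residuum of the Łukasiewicz t-norm gives the supremum: min(1, 1 − 0.40 + 0.00).
1 − 0.40 + 0.00 = 0.60, so t = min(1, 0.60) = 0.60.
Check: 0.40 ⊗ 0.60 = max(0, 0.00) = 0.00 ≤ 0.00.

0.60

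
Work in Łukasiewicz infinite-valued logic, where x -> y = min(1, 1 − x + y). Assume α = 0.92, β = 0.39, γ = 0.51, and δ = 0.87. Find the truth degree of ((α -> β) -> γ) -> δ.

0.87

α -> β = min(1, 1 − 0.92 + 0.39) = min(1, 0.47) = 0.47
(α -> β) -> γ = min(1, 1 − 0.47 + 0.51) = min(1, 1.04) = 1.00
((α -> β) -> γ) -> δ = min(1, 1 − 1.00 + 0.87) = min(1, 0.87) = 0.87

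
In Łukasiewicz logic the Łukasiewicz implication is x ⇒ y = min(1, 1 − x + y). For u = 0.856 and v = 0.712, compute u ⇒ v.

0.856

u ⇒ v = min(1, 1 − 0.856 + 0.712) = min(1, 0.856) = 0.856
For comparison, the Gödel implication (1 if x ≤ y else y) would give 0.712.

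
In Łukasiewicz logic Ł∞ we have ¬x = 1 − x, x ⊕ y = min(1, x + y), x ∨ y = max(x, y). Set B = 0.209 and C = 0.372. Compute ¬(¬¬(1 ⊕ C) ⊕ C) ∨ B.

1 ⊕ C = min(1, 1.000 + 0.372) = min(1, 1.372) = 1.000
¬(1 ⊕ C) = 1 − 1.000 = 0.000
¬¬(1 ⊕ C) = 1 − 0.000 = 1.000
¬¬(1 ⊕ C) ⊕ C = min(1, 1.000 + 0.372) = min(1, 1.372) = 1.000
¬(¬¬(1 ⊕ C) ⊕ C) = 1 − 1.000 = 0.000
¬(¬¬(1 ⊕ C) ⊕ C) ∨ B = max(0.000, 0.209) = 0.209

0.209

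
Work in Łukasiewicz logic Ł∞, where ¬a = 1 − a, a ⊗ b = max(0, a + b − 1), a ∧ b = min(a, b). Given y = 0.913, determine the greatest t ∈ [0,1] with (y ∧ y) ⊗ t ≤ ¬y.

y ∧ y = min(0.913, 0.913) = 0.913
So the left factor is y ∧ y = 0.913.
¬y = 1 − 0.913 = 0.087
So the right-hand bound is ¬y = 0.087.
The residuum of the Łukasiewicz t-norm gives the supremum: min(1, 1 − 0.913 + 0.087).
1 − 0.913 + 0.087 = 0.174, so t = min(1, 0.174) = 0.174.
Check: 0.913 ⊗ 0.174 = max(0, 0.087) = 0.087 ≤ 0.087.

0.174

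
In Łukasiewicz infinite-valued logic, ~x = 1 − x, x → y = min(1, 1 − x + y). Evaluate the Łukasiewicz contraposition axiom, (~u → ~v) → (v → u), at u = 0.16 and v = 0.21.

~u = 1 − 0.16 = 0.84
~v = 1 − 0.21 = 0.79
~u → ~v = min(1, 1 − 0.84 + 0.79) = min(1, 0.95) = 0.95
v → u = min(1, 1 − 0.21 + 0.16) = min(1, 0.95) = 0.95
(~u → ~v) → (v → u) = min(1, 1 − 0.95 + 0.95) = min(1, 1.00) = 1.00
(As expected: an axiom of Ł∞, always 1.)

1.00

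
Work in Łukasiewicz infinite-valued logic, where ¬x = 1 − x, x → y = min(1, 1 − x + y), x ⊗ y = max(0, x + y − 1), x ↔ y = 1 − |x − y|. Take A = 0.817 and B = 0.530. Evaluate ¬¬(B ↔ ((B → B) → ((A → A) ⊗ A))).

B → B = min(1, 1 − 0.530 + 0.530) = min(1, 1.000) = 1.000
A → A = min(1, 1 − 0.817 + 0.817) = min(1, 1.000) = 1.000
(A → A) ⊗ A = max(0, 1.000 + 0.817 − 1) = max(0, 0.817) = 0.817
(B → B) → ((A → A) ⊗ A) = min(1, 1 − 1.000 + 0.817) = min(1, 0.817) = 0.817
B ↔ ((B → B) → ((A → A) ⊗ A)) = 1 − |0.530 − 0.817| = 1 − 0.287 = 0.713
¬(B ↔ ((B → B) → ((A → A) ⊗ A))) = 1 − 0.713 = 0.287
¬¬(B ↔ ((B → B) → ((A → A) ⊗ A))) = 1 − 0.287 = 0.713

0.713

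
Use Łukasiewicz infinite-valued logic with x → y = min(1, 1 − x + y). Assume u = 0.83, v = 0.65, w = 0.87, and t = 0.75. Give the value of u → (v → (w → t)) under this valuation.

1.00

w → t = min(1, 1 − 0.87 + 0.75) = min(1, 0.88) = 0.88
v → (w → t) = min(1, 1 − 0.65 + 0.88) = min(1, 1.23) = 1.00
u → (v → (w → t)) = min(1, 1 − 0.83 + 1.00) = min(1, 1.17) = 1.00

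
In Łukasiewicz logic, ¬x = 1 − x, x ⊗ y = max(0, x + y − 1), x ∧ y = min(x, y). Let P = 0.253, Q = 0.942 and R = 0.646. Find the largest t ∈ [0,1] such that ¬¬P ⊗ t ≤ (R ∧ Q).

1.000

¬P = 1 − 0.253 = 0.747
¬¬P = 1 − 0.747 = 0.253
So the left factor is ¬¬P = 0.253.
R ∧ Q = min(0.646, 0.942) = 0.646
So the right-hand bound is R ∧ Q = 0.646.
The residuum of the Łukasiewicz t-norm gives the supremum: min(1, 1 − 0.253 + 0.646).
1 − 0.253 + 0.646 = 1.393, so t = min(1, 1.393) = 1.000.
Check: 0.253 ⊗ 1.000 = max(0, 0.253) = 0.253 ≤ 0.646.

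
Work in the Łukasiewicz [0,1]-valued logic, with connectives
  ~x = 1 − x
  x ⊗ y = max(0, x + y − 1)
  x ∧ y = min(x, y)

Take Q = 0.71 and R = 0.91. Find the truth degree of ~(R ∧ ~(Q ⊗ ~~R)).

0.62

~R = 1 − 0.91 = 0.09
~~R = 1 − 0.09 = 0.91
Q ⊗ ~~R = max(0, 0.71 + 0.91 − 1) = max(0, 0.62) = 0.62
~(Q ⊗ ~~R) = 1 − 0.62 = 0.38
R ∧ ~(Q ⊗ ~~R) = min(0.91, 0.38) = 0.38
~(R ∧ ~(Q ⊗ ~~R)) = 1 − 0.38 = 0.62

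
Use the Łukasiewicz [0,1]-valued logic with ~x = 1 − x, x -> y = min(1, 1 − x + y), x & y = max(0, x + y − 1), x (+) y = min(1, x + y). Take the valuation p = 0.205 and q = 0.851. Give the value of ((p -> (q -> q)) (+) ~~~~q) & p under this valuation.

q -> q = min(1, 1 − 0.851 + 0.851) = min(1, 1.000) = 1.000
p -> (q -> q) = min(1, 1 − 0.205 + 1.000) = min(1, 1.795) = 1.000
~q = 1 − 0.851 = 0.149
~~q = 1 − 0.149 = 0.851
~~~q = 1 − 0.851 = 0.149
~~~~q = 1 − 0.149 = 0.851
(p -> (q -> q)) (+) ~~~~q = min(1, 1.000 + 0.851) = min(1, 1.851) = 1.000
((p -> (q -> q)) (+) ~~~~q) & p = max(0, 1.000 + 0.205 − 1) = max(0, 0.205) = 0.205

0.205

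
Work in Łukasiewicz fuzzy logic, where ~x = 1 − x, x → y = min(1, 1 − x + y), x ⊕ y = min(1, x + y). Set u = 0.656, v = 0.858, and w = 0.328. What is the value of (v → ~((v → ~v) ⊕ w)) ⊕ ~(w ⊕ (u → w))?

~v = 1 − 0.858 = 0.142
v → ~v = min(1, 1 − 0.858 + 0.142) = min(1, 0.284) = 0.284
(v → ~v) ⊕ w = min(1, 0.284 + 0.328) = min(1, 0.612) = 0.612
~((v → ~v) ⊕ w) = 1 − 0.612 = 0.388
v → ~((v → ~v) ⊕ w) = min(1, 1 − 0.858 + 0.388) = min(1, 0.530) = 0.530
u → w = min(1, 1 − 0.656 + 0.328) = min(1, 0.672) = 0.672
w ⊕ (u → w) = min(1, 0.328 + 0.672) = min(1, 1.000) = 1.000
~(w ⊕ (u → w)) = 1 − 1.000 = 0.000
(v → ~((v → ~v) ⊕ w)) ⊕ ~(w ⊕ (u → w)) = min(1, 0.530 + 0.000) = min(1, 0.530) = 0.530

0.530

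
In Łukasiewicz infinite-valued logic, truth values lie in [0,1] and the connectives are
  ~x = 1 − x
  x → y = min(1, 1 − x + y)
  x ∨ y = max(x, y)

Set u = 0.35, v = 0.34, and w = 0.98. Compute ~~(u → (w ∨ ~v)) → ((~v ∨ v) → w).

~v = 1 − 0.34 = 0.66
w ∨ ~v = max(0.98, 0.66) = 0.98
u → (w ∨ ~v) = min(1, 1 − 0.35 + 0.98) = min(1, 1.63) = 1.00
~(u → (w ∨ ~v)) = 1 − 1.00 = 0.00
~~(u → (w ∨ ~v)) = 1 − 0.00 = 1.00
~v ∨ v = max(0.66, 0.34) = 0.66
(~v ∨ v) → w = min(1, 1 − 0.66 + 0.98) = min(1, 1.32) = 1.00
~~(u → (w ∨ ~v)) → ((~v ∨ v) → w) = min(1, 1 − 1.00 + 1.00) = min(1, 1.00) = 1.00

1.00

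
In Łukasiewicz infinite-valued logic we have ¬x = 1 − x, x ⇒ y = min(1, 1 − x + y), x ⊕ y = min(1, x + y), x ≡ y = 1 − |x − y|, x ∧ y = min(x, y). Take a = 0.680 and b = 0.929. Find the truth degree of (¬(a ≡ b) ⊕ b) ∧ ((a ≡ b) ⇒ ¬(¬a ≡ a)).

a ≡ b = 1 − |0.680 − 0.929| = 1 − 0.249 = 0.751
¬(a ≡ b) = 1 − 0.751 = 0.249
¬(a ≡ b) ⊕ b = min(1, 0.249 + 0.929) = min(1, 1.178) = 1.000
¬a = 1 − 0.680 = 0.320
¬a ≡ a = 1 − |0.320 − 0.680| = 1 − 0.360 = 0.640
¬(¬a ≡ a) = 1 − 0.640 = 0.360
(a ≡ b) ⇒ ¬(¬a ≡ a) = min(1, 1 − 0.751 + 0.360) = min(1, 0.609) = 0.609
(¬(a ≡ b) ⊕ b) ∧ ((a ≡ b) ⇒ ¬(¬a ≡ a)) = min(1.000, 0.609) = 0.609

0.609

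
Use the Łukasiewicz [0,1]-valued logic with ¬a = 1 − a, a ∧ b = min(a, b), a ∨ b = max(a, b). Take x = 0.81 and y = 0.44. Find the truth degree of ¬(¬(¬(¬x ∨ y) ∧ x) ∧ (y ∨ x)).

¬x = 1 − 0.81 = 0.19
¬x ∨ y = max(0.19, 0.44) = 0.44
¬(¬x ∨ y) = 1 − 0.44 = 0.56
¬(¬x ∨ y) ∧ x = min(0.56, 0.81) = 0.56
¬(¬(¬x ∨ y) ∧ x) = 1 − 0.56 = 0.44
y ∨ x = max(0.44, 0.81) = 0.81
¬(¬(¬x ∨ y) ∧ x) ∧ (y ∨ x) = min(0.44, 0.81) = 0.44
¬(¬(¬(¬x ∨ y) ∧ x) ∧ (y ∨ x)) = 1 − 0.44 = 0.56

0.56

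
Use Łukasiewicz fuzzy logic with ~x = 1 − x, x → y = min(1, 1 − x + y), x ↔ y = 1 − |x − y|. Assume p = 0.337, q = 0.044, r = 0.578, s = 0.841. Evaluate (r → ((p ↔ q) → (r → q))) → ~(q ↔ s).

0.797

p ↔ q = 1 − |0.337 − 0.044| = 1 − 0.293 = 0.707
r → q = min(1, 1 − 0.578 + 0.044) = min(1, 0.466) = 0.466
(p ↔ q) → (r → q) = min(1, 1 − 0.707 + 0.466) = min(1, 0.759) = 0.759
r → ((p ↔ q) → (r → q)) = min(1, 1 − 0.578 + 0.759) = min(1, 1.181) = 1.000
q ↔ s = 1 − |0.044 − 0.841| = 1 − 0.797 = 0.203
~(q ↔ s) = 1 − 0.203 = 0.797
(r → ((p ↔ q) → (r → q))) → ~(q ↔ s) = min(1, 1 − 1.000 + 0.797) = min(1, 0.797) = 0.797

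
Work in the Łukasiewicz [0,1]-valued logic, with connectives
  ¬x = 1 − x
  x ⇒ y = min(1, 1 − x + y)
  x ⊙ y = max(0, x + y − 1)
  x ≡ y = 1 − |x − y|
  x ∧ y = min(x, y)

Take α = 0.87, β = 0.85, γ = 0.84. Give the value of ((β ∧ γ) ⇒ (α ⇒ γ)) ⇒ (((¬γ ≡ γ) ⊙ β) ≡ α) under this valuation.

0.30

β ∧ γ = min(0.85, 0.84) = 0.84
α ⇒ γ = min(1, 1 − 0.87 + 0.84) = min(1, 0.97) = 0.97
(β ∧ γ) ⇒ (α ⇒ γ) = min(1, 1 − 0.84 + 0.97) = min(1, 1.13) = 1.00
¬γ = 1 − 0.84 = 0.16
¬γ ≡ γ = 1 − |0.16 − 0.84| = 1 − 0.68 = 0.32
(¬γ ≡ γ) ⊙ β = max(0, 0.32 + 0.85 − 1) = max(0, 0.17) = 0.17
((¬γ ≡ γ) ⊙ β) ≡ α = 1 − |0.17 − 0.87| = 1 − 0.70 = 0.30
((β ∧ γ) ⇒ (α ⇒ γ)) ⇒ (((¬γ ≡ γ) ⊙ β) ≡ α) = min(1, 1 − 1.00 + 0.30) = min(1, 0.30) = 0.30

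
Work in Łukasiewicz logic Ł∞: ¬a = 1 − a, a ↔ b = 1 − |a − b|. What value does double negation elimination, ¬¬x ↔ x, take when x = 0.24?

1.00

¬x = 1 − 0.24 = 0.76
¬¬x = 1 − 0.76 = 0.24
¬¬x ↔ x = 1 − |0.24 − 0.24| = 1 − 0.00 = 1.00
(As expected: always 1 in Ł∞ since negation is involutive.)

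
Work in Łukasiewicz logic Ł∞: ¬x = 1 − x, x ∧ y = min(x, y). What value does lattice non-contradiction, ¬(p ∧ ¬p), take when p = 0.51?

0.51

¬p = 1 − 0.51 = 0.49
p ∧ ¬p = min(0.51, 0.49) = 0.49
¬(p ∧ ¬p) = 1 − 0.49 = 0.51
(The value 0.51 < 1 shows this instance is not satisfied; not a Ł∞-tautology — its value is 1 − min(a, 1−a).)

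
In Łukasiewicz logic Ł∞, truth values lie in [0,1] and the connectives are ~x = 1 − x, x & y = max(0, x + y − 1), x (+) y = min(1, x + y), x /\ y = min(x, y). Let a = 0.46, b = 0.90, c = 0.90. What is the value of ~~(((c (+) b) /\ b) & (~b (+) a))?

0.46

c (+) b = min(1, 0.90 + 0.90) = min(1, 1.80) = 1.00
(c (+) b) /\ b = min(1.00, 0.90) = 0.90
~b = 1 − 0.90 = 0.10
~b (+) a = min(1, 0.10 + 0.46) = min(1, 0.56) = 0.56
((c (+) b) /\ b) & (~b (+) a) = max(0, 0.90 + 0.56 − 1) = max(0, 0.46) = 0.46
~(((c (+) b) /\ b) & (~b (+) a)) = 1 − 0.46 = 0.54
~~(((c (+) b) /\ b) & (~b (+) a)) = 1 − 0.54 = 0.46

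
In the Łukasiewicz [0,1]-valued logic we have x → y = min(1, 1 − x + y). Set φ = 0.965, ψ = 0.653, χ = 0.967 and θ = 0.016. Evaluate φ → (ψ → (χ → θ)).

0.431

χ → θ = min(1, 1 − 0.967 + 0.016) = min(1, 0.049) = 0.049
ψ → (χ → θ) = min(1, 1 − 0.653 + 0.049) = min(1, 0.396) = 0.396
φ → (ψ → (χ → θ)) = min(1, 1 − 0.965 + 0.396) = min(1, 0.431) = 0.431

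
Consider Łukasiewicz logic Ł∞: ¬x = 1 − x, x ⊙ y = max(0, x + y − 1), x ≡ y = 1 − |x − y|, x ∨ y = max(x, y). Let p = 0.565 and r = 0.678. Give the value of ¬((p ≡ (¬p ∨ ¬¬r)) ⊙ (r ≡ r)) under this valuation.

¬p = 1 − 0.565 = 0.435
¬r = 1 − 0.678 = 0.322
¬¬r = 1 − 0.322 = 0.678
¬p ∨ ¬¬r = max(0.435, 0.678) = 0.678
p ≡ (¬p ∨ ¬¬r) = 1 − |0.565 − 0.678| = 1 − 0.113 = 0.887
r ≡ r = 1 − |0.678 − 0.678| = 1 − 0.000 = 1.000
(p ≡ (¬p ∨ ¬¬r)) ⊙ (r ≡ r) = max(0, 0.887 + 1.000 − 1) = max(0, 0.887) = 0.887
¬((p ≡ (¬p ∨ ¬¬r)) ⊙ (r ≡ r)) = 1 − 0.887 = 0.113

0.113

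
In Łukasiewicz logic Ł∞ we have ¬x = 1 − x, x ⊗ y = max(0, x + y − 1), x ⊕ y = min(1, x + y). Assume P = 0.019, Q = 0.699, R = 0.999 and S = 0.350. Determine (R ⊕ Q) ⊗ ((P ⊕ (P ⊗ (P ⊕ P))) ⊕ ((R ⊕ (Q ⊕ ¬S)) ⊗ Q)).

0.718

R ⊕ Q = min(1, 0.999 + 0.699) = min(1, 1.698) = 1.000
P ⊕ P = min(1, 0.019 + 0.019) = min(1, 0.038) = 0.038
P ⊗ (P ⊕ P) = max(0, 0.019 + 0.038 − 1) = max(0, -0.943) = 0.000
P ⊕ (P ⊗ (P ⊕ P)) = min(1, 0.019 + 0.000) = min(1, 0.019) = 0.019
¬S = 1 − 0.350 = 0.650
Q ⊕ ¬S = min(1, 0.699 + 0.650) = min(1, 1.349) = 1.000
R ⊕ (Q ⊕ ¬S) = min(1, 0.999 + 1.000) = min(1, 1.999) = 1.000
(R ⊕ (Q ⊕ ¬S)) ⊗ Q = max(0, 1.000 + 0.699 − 1) = max(0, 0.699) = 0.699
(P ⊕ (P ⊗ (P ⊕ P))) ⊕ ((R ⊕ (Q ⊕ ¬S)) ⊗ Q) = min(1, 0.019 + 0.699) = min(1, 0.718) = 0.718
(R ⊕ Q) ⊗ ((P ⊕ (P ⊗ (P ⊕ P))) ⊕ ((R ⊕ (Q ⊕ ¬S)) ⊗ Q)) = max(0, 1.000 + 0.718 − 1) = max(0, 0.718) = 0.718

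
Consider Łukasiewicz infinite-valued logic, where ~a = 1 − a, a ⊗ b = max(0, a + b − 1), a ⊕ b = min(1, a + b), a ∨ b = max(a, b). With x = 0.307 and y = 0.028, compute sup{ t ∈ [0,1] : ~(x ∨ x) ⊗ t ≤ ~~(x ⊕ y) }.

0.642

x ∨ x = max(0.307, 0.307) = 0.307
~(x ∨ x) = 1 − 0.307 = 0.693
So the left factor is ~(x ∨ x) = 0.693.
x ⊕ y = min(1, 0.307 + 0.028) = min(1, 0.335) = 0.335
~(x ⊕ y) = 1 − 0.335 = 0.665
~~(x ⊕ y) = 1 − 0.665 = 0.335
So the right-hand bound is ~~(x ⊕ y) = 0.335.
The residuum of the Łukasiewicz t-norm gives the supremum: min(1, 1 − 0.693 + 0.335).
1 − 0.693 + 0.335 = 0.642, so t = min(1, 0.642) = 0.642.
Check: 0.693 ⊗ 0.642 = max(0, 0.335) = 0.335 ≤ 0.335.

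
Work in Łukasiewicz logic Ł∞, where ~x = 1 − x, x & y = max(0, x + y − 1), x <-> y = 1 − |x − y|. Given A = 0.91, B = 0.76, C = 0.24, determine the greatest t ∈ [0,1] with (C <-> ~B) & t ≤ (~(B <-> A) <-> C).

~B = 1 − 0.76 = 0.24
C <-> ~B = 1 − |0.24 − 0.24| = 1 − 0.00 = 1.00
So the left factor is C <-> ~B = 1.00.
B <-> A = 1 − |0.76 − 0.91| = 1 − 0.15 = 0.85
~(B <-> A) = 1 − 0.85 = 0.15
~(B <-> A) <-> C = 1 − |0.15 − 0.24| = 1 − 0.09 = 0.91
So the right-hand bound is ~(B <-> A) <-> C = 0.91.
The residuum of the Łukasiewicz t-norm gives the supremum: min(1, 1 − 1.00 + 0.91).
1 − 1.00 + 0.91 = 0.91, so t = min(1, 0.91) = 0.91.
Check: 1.00 & 0.91 = max(0, 0.91) = 0.91 ≤ 0.91.

0.91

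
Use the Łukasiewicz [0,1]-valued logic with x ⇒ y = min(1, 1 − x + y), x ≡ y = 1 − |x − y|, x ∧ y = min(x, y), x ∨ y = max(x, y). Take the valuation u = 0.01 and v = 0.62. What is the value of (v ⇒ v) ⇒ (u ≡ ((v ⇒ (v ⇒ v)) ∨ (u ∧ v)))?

v ⇒ v = min(1, 1 − 0.62 + 0.62) = min(1, 1.00) = 1.00
v ⇒ (v ⇒ v) = min(1, 1 − 0.62 + 1.00) = min(1, 1.38) = 1.00
u ∧ v = min(0.01, 0.62) = 0.01
(v ⇒ (v ⇒ v)) ∨ (u ∧ v) = max(1.00, 0.01) = 1.00
u ≡ ((v ⇒ (v ⇒ v)) ∨ (u ∧ v)) = 1 − |0.01 − 1.00| = 1 − 0.99 = 0.01
(v ⇒ v) ⇒ (u ≡ ((v ⇒ (v ⇒ v)) ∨ (u ∧ v))) = min(1, 1 − 1.00 + 0.01) = min(1, 0.01) = 0.01

0.01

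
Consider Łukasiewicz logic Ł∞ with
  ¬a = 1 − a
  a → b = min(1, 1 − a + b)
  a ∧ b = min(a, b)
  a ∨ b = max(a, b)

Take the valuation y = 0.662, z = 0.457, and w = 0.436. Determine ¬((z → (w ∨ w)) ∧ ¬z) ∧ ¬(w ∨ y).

w ∨ w = max(0.436, 0.436) = 0.436
z → (w ∨ w) = min(1, 1 − 0.457 + 0.436) = min(1, 0.979) = 0.979
¬z = 1 − 0.457 = 0.543
(z → (w ∨ w)) ∧ ¬z = min(0.979, 0.543) = 0.543
¬((z → (w ∨ w)) ∧ ¬z) = 1 − 0.543 = 0.457
w ∨ y = max(0.436, 0.662) = 0.662
¬(w ∨ y) = 1 − 0.662 = 0.338
¬((z → (w ∨ w)) ∧ ¬z) ∧ ¬(w ∨ y) = min(0.457, 0.338) = 0.338

0.338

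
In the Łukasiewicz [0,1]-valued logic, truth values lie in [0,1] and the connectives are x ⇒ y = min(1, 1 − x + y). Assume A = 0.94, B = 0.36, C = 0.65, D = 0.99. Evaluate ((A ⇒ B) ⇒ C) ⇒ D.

0.99

A ⇒ B = min(1, 1 − 0.94 + 0.36) = min(1, 0.42) = 0.42
(A ⇒ B) ⇒ C = min(1, 1 − 0.42 + 0.65) = min(1, 1.23) = 1.00
((A ⇒ B) ⇒ C) ⇒ D = min(1, 1 − 1.00 + 0.99) = min(1, 0.99) = 0.99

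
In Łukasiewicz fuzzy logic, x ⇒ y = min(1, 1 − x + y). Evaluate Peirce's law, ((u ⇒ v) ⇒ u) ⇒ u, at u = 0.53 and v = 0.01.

u ⇒ v = min(1, 1 − 0.53 + 0.01) = min(1, 0.48) = 0.48
(u ⇒ v) ⇒ u = min(1, 1 − 0.48 + 0.53) = min(1, 1.05) = 1.00
((u ⇒ v) ⇒ u) ⇒ u = min(1, 1 − 1.00 + 0.53) = min(1, 0.53) = 0.53
(The value 0.53 < 1 shows this instance is not satisfied; not a Ł∞-tautology in general.)

0.53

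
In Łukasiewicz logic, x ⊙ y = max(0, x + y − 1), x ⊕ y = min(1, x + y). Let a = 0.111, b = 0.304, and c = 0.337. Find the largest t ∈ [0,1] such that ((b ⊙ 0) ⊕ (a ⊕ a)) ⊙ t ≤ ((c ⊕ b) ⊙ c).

0.778

b ⊙ 0 = max(0, 0.304 + 0.000 − 1) = max(0, -0.696) = 0.000
a ⊕ a = min(1, 0.111 + 0.111) = min(1, 0.222) = 0.222
(b ⊙ 0) ⊕ (a ⊕ a) = min(1, 0.000 + 0.222) = min(1, 0.222) = 0.222
So the left factor is (b ⊙ 0) ⊕ (a ⊕ a) = 0.222.
c ⊕ b = min(1, 0.337 + 0.304) = min(1, 0.641) = 0.641
(c ⊕ b) ⊙ c = max(0, 0.641 + 0.337 − 1) = max(0, -0.022) = 0.000
So the right-hand bound is (c ⊕ b) ⊙ c = 0.000.
The residuum of the Łukasiewicz t-norm gives the supremum: min(1, 1 − 0.222 + 0.000).
1 − 0.222 + 0.000 = 0.778, so t = min(1, 0.778) = 0.778.
Check: 0.222 ⊙ 0.778 = max(0, 0.000) = 0.000 ≤ 0.000.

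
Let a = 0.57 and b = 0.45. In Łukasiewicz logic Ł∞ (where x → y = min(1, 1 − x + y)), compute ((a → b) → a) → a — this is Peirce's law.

a → b = min(1, 1 − 0.57 + 0.45) = min(1, 0.88) = 0.88
(a → b) → a = min(1, 1 − 0.88 + 0.57) = min(1, 0.69) = 0.69
((a → b) → a) → a = min(1, 1 − 0.69 + 0.57) = min(1, 0.88) = 0.88
(The value 0.88 < 1 shows this instance is not satisfied; not a Ł∞-tautology in general.)

0.88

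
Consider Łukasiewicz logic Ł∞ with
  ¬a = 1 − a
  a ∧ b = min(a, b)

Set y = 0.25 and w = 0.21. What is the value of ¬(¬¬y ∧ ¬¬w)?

0.79

¬y = 1 − 0.25 = 0.75
¬¬y = 1 − 0.75 = 0.25
¬w = 1 − 0.21 = 0.79
¬¬w = 1 − 0.79 = 0.21
¬¬y ∧ ¬¬w = min(0.25, 0.21) = 0.21
¬(¬¬y ∧ ¬¬w) = 1 − 0.21 = 0.79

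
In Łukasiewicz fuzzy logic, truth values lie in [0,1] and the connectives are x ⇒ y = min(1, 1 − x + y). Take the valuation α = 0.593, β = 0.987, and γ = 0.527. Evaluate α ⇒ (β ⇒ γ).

β ⇒ γ = min(1, 1 − 0.987 + 0.527) = min(1, 0.540) = 0.540
α ⇒ (β ⇒ γ) = min(1, 1 − 0.593 + 0.540) = min(1, 0.947) = 0.947

0.947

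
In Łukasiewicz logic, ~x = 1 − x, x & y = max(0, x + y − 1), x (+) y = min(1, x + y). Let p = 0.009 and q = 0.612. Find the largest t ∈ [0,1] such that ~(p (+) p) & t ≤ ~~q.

p (+) p = min(1, 0.009 + 0.009) = min(1, 0.018) = 0.018
~(p (+) p) = 1 − 0.018 = 0.982
So the left factor is ~(p (+) p) = 0.982.
~q = 1 − 0.612 = 0.388
~~q = 1 − 0.388 = 0.612
So the right-hand bound is ~~q = 0.612.
The residuum of the Łukasiewicz t-norm gives the supremum: min(1, 1 − 0.982 + 0.612).
1 − 0.982 + 0.612 = 0.630, so t = min(1, 0.630) = 0.630.
Check: 0.982 & 0.630 = max(0, 0.612) = 0.612 ≤ 0.612.

0.630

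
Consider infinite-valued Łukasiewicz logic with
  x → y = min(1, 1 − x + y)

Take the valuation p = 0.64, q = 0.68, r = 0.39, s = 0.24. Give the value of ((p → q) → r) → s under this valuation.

0.85

p → q = min(1, 1 − 0.64 + 0.68) = min(1, 1.04) = 1.00
(p → q) → r = min(1, 1 − 1.00 + 0.39) = min(1, 0.39) = 0.39
((p → q) → r) → s = min(1, 1 − 0.39 + 0.24) = min(1, 0.85) = 0.85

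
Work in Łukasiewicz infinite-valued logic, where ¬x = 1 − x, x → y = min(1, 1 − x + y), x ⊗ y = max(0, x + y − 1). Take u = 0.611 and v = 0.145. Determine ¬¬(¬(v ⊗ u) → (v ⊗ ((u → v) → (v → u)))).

0.145

v ⊗ u = max(0, 0.145 + 0.611 − 1) = max(0, -0.244) = 0.000
¬(v ⊗ u) = 1 − 0.000 = 1.000
u → v = min(1, 1 − 0.611 + 0.145) = min(1, 0.534) = 0.534
v → u = min(1, 1 − 0.145 + 0.611) = min(1, 1.466) = 1.000
(u → v) → (v → u) = min(1, 1 − 0.534 + 1.000) = min(1, 1.466) = 1.000
v ⊗ ((u → v) → (v → u)) = max(0, 0.145 + 1.000 − 1) = max(0, 0.145) = 0.145
¬(v ⊗ u) → (v ⊗ ((u → v) → (v → u))) = min(1, 1 − 1.000 + 0.145) = min(1, 0.145) = 0.145
¬(¬(v ⊗ u) → (v ⊗ ((u → v) → (v → u)))) = 1 − 0.145 = 0.855
¬¬(¬(v ⊗ u) → (v ⊗ ((u → v) → (v → u)))) = 1 − 0.855 = 0.145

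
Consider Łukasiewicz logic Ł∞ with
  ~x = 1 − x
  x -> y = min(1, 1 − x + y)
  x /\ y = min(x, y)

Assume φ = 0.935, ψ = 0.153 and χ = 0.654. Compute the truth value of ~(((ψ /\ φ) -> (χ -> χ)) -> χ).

ψ /\ φ = min(0.153, 0.935) = 0.153
χ -> χ = min(1, 1 − 0.654 + 0.654) = min(1, 1.000) = 1.000
(ψ /\ φ) -> (χ -> χ) = min(1, 1 − 0.153 + 1.000) = min(1, 1.847) = 1.000
((ψ /\ φ) -> (χ -> χ)) -> χ = min(1, 1 − 1.000 + 0.654) = min(1, 0.654) = 0.654
~(((ψ /\ φ) -> (χ -> χ)) -> χ) = 1 − 0.654 = 0.346

0.346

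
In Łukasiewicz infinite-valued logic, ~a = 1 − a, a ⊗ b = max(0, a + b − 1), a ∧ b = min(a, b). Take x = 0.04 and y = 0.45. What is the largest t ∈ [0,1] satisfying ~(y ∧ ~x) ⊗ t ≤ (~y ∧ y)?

~x = 1 − 0.04 = 0.96
y ∧ ~x = min(0.45, 0.96) = 0.45
~(y ∧ ~x) = 1 − 0.45 = 0.55
So the left factor is ~(y ∧ ~x) = 0.55.
~y = 1 − 0.45 = 0.55
~y ∧ y = min(0.55, 0.45) = 0.45
So the right-hand bound is ~y ∧ y = 0.45.
The residuum of the Łukasiewicz t-norm gives the supremum: min(1, 1 − 0.55 + 0.45).
1 − 0.55 + 0.45 = 0.90, so t = min(1, 0.90) = 0.90.
Check: 0.55 ⊗ 0.90 = max(0, 0.45) = 0.45 ≤ 0.45.

0.90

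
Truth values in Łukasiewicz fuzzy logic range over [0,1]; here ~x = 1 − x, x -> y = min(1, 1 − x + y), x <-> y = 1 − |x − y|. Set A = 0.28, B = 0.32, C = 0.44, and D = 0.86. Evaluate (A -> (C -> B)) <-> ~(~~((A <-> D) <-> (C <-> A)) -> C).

C -> B = min(1, 1 − 0.44 + 0.32) = min(1, 0.88) = 0.88
A -> (C -> B) = min(1, 1 − 0.28 + 0.88) = min(1, 1.60) = 1.00
A <-> D = 1 − |0.28 − 0.86| = 1 − 0.58 = 0.42
C <-> A = 1 − |0.44 − 0.28| = 1 − 0.16 = 0.84
(A <-> D) <-> (C <-> A) = 1 − |0.42 − 0.84| = 1 − 0.42 = 0.58
~((A <-> D) <-> (C <-> A)) = 1 − 0.58 = 0.42
~~((A <-> D) <-> (C <-> A)) = 1 − 0.42 = 0.58
~~((A <-> D) <-> (C <-> A)) -> C = min(1, 1 − 0.58 + 0.44) = min(1, 0.86) = 0.86
~(~~((A <-> D) <-> (C <-> A)) -> C) = 1 − 0.86 = 0.14
(A -> (C -> B)) <-> ~(~~((A <-> D) <-> (C <-> A)) -> C) = 1 − |1.00 − 0.14| = 1 − 0.86 = 0.14

0.14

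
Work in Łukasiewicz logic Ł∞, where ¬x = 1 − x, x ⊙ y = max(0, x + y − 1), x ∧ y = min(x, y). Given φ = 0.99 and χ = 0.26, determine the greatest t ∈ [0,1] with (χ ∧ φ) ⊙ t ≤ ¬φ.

χ ∧ φ = min(0.26, 0.99) = 0.26
So the left factor is χ ∧ φ = 0.26.
¬φ = 1 − 0.99 = 0.01
So the right-hand bound is ¬φ = 0.01.
The residuum of the Łukasiewicz t-norm gives the supremum: min(1, 1 − 0.26 + 0.01).
1 − 0.26 + 0.01 = 0.75, so t = min(1, 0.75) = 0.75.
Check: 0.26 ⊙ 0.75 = max(0, 0.01) = 0.01 ≤ 0.01.

0.75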